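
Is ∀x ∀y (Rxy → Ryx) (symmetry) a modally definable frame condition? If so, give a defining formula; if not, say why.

Yes — defined by p → □◇p

Yes: it is symmetry, defined by the B schema p → □◇p.
Suppose p→□◇p is valid. Take Rxy and set V(p)={x}. Then p at x, so □◇p at x, so ◇p at y, so some z with Ryz has p; z=x, i.e. Ryx.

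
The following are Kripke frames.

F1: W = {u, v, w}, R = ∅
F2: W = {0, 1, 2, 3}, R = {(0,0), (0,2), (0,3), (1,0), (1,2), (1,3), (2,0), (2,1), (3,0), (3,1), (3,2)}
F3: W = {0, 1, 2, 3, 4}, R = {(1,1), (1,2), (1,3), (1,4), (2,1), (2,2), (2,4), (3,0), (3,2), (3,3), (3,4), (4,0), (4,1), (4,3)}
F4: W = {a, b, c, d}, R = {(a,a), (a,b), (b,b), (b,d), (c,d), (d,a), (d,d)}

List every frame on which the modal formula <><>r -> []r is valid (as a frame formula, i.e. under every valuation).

F1

Frame correspondent (Sahlqvist): forall x forall y forall z ((x R^2 y & xRz) -> exists w (y = w & z = w)) — i.e. a generalized confluence (Geach) condition.
F1: holds.
F2: fails — 0R²0, 0R2 but 0 ≠ 2.
F3: fails — 1R²0, 1R1 but 0 ≠ 1.
F4: fails — aR²a, aRb but a ≠ b.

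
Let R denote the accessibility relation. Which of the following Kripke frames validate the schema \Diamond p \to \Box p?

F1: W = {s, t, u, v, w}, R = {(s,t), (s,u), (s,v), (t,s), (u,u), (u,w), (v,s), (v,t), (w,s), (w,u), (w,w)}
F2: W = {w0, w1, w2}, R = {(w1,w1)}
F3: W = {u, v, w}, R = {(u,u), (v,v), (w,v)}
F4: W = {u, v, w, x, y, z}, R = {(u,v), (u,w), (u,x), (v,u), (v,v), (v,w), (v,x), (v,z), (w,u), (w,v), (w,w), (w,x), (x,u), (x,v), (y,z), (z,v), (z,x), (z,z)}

F2, F3

This is the axiom for partial functionality; its first-order frame correspondent is \forall x \forall y \forall z (Rxy \wedge Rxz \to y = z).
F1: fails — s sees both t and u.
F2: holds.
F3: holds.
F4: fails — u sees both v and w.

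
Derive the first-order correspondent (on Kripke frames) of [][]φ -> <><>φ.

This is a Sahlqvist (Geach-type) schema ◇^0□^2φ → □^0◇^2φ.
Minimal-valuation argument: fix x; take any y with xR^0y and any z with xR^0z. Set V(φ) to the set of worlds R-reachable from y in exactly 2 steps. Then □^2φ holds at y, so the antecedent holds at x; validity forces ◇^2φ at z, giving a w with zR^2w and yR^2w.
First-order correspondent: forall x exists w (x R^2 w & x R^2 w).

forall x exists w (x R^2 w & x R^2 w)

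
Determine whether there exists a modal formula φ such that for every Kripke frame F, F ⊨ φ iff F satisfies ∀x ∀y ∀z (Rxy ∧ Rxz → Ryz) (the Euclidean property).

Yes — defined by ◇r → □◇r

The condition is the Euclidean property. A defining modal formula is ◇r → □◇r.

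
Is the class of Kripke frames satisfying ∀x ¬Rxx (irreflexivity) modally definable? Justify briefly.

Not modally definable

Modal frame validity is preserved under surjective bounded morphisms.
The 5-cycle (worlds s,t,u,v,w with s→t→u→v→w→s) is irreflexive, and the map sending every world to a single reflexive point • is a surjective bounded morphism (forth: every edge maps to (•,•); back: every world has a successor). So any modal formula valid on the 5-cycle is also valid on the reflexive point, which is not irreflexive.
So the class is not modally definable.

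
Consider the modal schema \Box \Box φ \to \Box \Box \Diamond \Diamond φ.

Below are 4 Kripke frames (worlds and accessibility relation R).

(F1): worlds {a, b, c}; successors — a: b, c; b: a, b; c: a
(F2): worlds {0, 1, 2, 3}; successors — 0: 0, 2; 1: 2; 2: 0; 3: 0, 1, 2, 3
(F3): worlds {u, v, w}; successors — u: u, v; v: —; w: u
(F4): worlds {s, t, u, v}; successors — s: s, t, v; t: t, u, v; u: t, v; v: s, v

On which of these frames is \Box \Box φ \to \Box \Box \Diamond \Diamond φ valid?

This is the axiom for a generalized confluence (Geach) condition; its first-order frame correspondent is \forall x \forall z (x R^2 z \to \exists w (x R^2 w \wedge z R^2 w)).
(F1): ✓.
(F2): ✓.
(F3): fails — uR²v but no t with uR²t and vR²t.
(F4): ✓.

(F1), (F2), (F4)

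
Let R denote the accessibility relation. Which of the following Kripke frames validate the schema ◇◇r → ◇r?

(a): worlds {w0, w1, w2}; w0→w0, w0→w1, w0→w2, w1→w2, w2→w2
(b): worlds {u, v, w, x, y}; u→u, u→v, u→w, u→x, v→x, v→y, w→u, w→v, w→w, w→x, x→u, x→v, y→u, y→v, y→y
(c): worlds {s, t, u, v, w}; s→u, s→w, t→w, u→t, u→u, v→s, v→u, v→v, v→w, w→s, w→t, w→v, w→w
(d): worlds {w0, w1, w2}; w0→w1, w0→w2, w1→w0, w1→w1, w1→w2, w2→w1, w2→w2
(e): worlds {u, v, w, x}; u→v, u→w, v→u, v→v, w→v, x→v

This is the axiom for transitivity; its first-order frame correspondent is ∀x ∀y ∀z (Rxy ∧ Ryz → Rxz).
(a): holds.
(b): fails — Ruv and Rvy but not Ruy.
(c): fails — Rut and Rtw but not Ruw.
(d): fails — Rw0w1 and Rw1w0 but not Rw0w0.
(e): fails — Ruv and Rvu but not Ruu.

(a)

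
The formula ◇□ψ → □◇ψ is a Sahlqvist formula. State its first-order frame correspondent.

Convergence

Suppose ◇□ψ→□◇ψ is valid. Take Rxy, Rxz and set V(ψ)={w : Ryw}. Then □ψ at y so ◇□ψ at x, so □◇ψ at x, so ◇ψ at z, giving w with Rzw and Ryw.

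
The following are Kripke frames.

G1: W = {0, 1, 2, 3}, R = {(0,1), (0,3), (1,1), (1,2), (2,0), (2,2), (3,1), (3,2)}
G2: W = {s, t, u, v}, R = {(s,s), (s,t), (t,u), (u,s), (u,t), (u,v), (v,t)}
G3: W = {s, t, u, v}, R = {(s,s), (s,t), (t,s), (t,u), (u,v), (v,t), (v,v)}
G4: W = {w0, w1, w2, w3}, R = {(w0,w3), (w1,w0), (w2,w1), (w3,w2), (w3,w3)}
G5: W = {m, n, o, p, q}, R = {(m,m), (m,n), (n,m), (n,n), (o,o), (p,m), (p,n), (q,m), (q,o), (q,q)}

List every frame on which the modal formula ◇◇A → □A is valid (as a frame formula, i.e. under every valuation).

Frame correspondent (Sahlqvist): ∀x ∀y ∀z ((xR²y ∧ xRz) → ∃w (y = w ∧ z = w)) — i.e. a generalized confluence (Geach) condition.
G1: fails — 0R²1, 0R3 but 1 ≠ 3.
G2: fails — sR²s, sRt but s ≠ t.
G3: fails — sR²s, sRt but s ≠ t.
G4: fails — w0R²w2, w0Rw3 but w2 ≠ w3.
G5: fails — mR²m, mRn but m ≠ n.
Valid on no frame.

none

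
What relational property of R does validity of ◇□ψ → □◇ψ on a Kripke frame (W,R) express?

Convergence

Suppose ◇□ψ→□◇ψ is valid. Take Rxy, Rxz and set V(ψ)={w : Ryw}. Then □ψ at y so ◇□ψ at x, so □◇ψ at x, so ◇ψ at z, giving w with Rzw and Ryw.
The converse is a direct semantic check.
Frame condition: ∀x ∀y ∀z (Rxy ∧ Rxz → ∃w (Ryw ∧ Rzw)).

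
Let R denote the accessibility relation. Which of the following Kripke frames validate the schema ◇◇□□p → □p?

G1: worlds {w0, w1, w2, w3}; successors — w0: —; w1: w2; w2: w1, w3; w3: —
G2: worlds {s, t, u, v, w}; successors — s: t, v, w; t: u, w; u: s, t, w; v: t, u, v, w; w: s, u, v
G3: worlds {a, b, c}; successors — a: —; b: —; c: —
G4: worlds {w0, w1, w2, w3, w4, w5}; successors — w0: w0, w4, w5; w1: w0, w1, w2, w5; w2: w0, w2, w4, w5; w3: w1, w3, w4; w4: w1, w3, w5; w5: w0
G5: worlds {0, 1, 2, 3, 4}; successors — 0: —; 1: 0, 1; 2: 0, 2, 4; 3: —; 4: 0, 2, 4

Frame correspondent (Sahlqvist): ∀x ∀y ∀z ((xR²y ∧ xRz) → ∃w (yR²w ∧ z = w)) — i.e. a generalized confluence (Geach) condition.
G1: fails — w1R²w1, w1Rw2 but no w with w1R²w and w2=w.
G2: condition met.
G3: condition met.
G4: fails — w1R²w0, w1Rw2 but no w with w0R²w and w2=w.
G5: fails — 1R²0, 1R0 but no w with 0R²w and 0=w.
Valid on: G2, G3.

G2, G3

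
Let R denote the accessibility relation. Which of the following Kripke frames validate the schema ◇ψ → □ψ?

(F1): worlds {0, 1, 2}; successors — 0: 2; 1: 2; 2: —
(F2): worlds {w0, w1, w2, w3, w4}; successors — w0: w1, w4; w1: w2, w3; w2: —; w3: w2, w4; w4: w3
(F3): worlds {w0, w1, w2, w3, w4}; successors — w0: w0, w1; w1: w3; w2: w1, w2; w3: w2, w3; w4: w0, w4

The schema corresponds to partial functionality: ∀x ∀y ∀z (Rxy ∧ Rxz → y = z).
(F1): condition met.
(F2): fails — w0 sees both w1 and w4.
(F3): fails — w0 sees both w0 and w1.
Valid on: (F1).

(F1)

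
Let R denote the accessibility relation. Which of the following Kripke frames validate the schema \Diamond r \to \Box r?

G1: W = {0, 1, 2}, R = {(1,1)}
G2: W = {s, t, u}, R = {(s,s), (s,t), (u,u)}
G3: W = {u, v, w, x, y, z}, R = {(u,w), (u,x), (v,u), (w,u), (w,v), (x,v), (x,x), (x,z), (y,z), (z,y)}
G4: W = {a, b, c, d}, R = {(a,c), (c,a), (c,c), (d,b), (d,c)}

G1

Frame correspondent (Sahlqvist): \forall x \forall y \forall z (Rxy \wedge Rxz \to y = z) — i.e. partial functionality.
G1: satisfies the condition.
G2: fails — s sees both s and t.
G3: fails — u sees both w and x.
G4: fails — c sees both a and c.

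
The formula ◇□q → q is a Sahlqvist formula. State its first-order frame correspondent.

Equivalently (dual form): q → □◇q.
Suppose q→□◇q is valid. Take Rxy and set V(q)={x}. Then q at x, so □◇q at x, so ◇q at y, so some z with Ryz has q; z=x, i.e. Ryx.
Conversely, any frame satisfying ∀x ∀y (Rxy → Ryx) validates the schema.
So the correspondent is symmetry.

symmetry: ∀x ∀y (Rxy → Ryx)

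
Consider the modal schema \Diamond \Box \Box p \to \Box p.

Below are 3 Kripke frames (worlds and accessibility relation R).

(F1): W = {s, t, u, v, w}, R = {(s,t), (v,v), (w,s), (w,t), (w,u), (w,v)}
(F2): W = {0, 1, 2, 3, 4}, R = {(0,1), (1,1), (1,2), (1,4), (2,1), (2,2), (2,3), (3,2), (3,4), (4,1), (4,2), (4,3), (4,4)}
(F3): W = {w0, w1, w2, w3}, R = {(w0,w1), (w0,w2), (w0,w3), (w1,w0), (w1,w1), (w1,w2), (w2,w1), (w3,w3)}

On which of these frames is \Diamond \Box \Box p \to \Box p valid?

(F2)

This is the axiom for a generalized confluence (Geach) condition; its first-order frame correspondent is \forall x \forall y \forall z ((xRy \wedge xRz) \to \exists w (y R^2 w \wedge z = w)).
(F1): fails — sRt, sRt but no w* with tR²w* and t=w*.
(F2): holds.
(F3): fails — w0Rw2, w0Rw3 but no w with w2R²w and w3=w.
Valid on: (F2).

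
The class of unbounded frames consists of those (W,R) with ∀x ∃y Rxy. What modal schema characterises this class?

□s → ◇s

The condition is seriality. The D schema □s → ◇s defines it.
Suppose □s→◇s is valid. At any x set V(s)=W. Then □s at x, so ◇s at x, so x has a successor.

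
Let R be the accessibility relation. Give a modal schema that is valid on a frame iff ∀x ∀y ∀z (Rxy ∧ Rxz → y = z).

◇s → □s

The condition is partial functionality. The CD schema ◇s → □s defines it.
Suppose ◇s→□s is valid. Take Rxy, Rxz and set V(s)={y}. Then ◇s at x, so □s at x, so s at z, i.e. z=y.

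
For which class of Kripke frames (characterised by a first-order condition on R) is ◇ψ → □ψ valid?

Suppose ◇ψ→□ψ is valid. Take Rxy, Rxz and set V(ψ)={y}. Then ◇ψ at x, so □ψ at x, so ψ at z, i.e. z=y.
Conversely, any frame satisfying ∀x ∀y ∀z (Rxy ∧ Rxz → y = z) validates the schema.
Frame condition: ∀x ∀y ∀z (Rxy ∧ Rxz → y = z).

partial functionality: ∀x ∀y ∀z (Rxy ∧ Rxz → y = z)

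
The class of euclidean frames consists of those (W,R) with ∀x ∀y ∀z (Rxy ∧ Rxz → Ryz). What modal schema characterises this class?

◇r → □◇r

A defining formula is ◇r → □◇r (the 5 axiom).
Suppose ◇r→□◇r is valid. Take Rxy, Rxz and set V(r)={y}. Then ◇r at x, so □◇r at x, so ◇r at z, so some w with Rzw has r; w=y, i.e. Rzy. By symmetry of the argument, Ryz.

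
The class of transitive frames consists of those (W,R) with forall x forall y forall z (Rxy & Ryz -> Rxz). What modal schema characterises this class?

A defining formula is □p → □□p (the 4 axiom).
Suppose □p→□□p is valid. Take Rxy, Ryz and set V(p)={w : Rxw}. Then □p at x, so □□p at x, so □p at y, so p at z, i.e. Rxz.

□p → □□p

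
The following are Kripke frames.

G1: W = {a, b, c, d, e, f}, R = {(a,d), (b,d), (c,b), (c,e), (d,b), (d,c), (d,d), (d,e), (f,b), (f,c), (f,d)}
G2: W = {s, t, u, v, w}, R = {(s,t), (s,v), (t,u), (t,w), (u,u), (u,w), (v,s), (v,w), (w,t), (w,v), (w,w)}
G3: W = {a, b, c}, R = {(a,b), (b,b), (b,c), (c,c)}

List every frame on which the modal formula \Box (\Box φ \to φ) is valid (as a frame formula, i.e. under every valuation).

This is the axiom for shift-reflexivity; its first-order frame correspondent is \forall x \forall y (Rxy \to Ryy).
G1: fails — Rdc but not Rcc.
G2: fails — Rwt but not Rtt.
G3: condition met.

G3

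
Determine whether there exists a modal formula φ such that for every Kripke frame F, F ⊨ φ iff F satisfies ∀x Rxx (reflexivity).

Yes, by □q → q

This is a Sahlqvist condition; the T axiom □q → q defines it.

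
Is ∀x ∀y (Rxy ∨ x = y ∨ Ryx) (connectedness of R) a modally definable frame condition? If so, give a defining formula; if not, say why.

Any modally definable frame class is closed under disjoint unions.
Take 4 disjoint single-world reflexive frames: each is trivially connected, but their disjoint union has 4 worlds with no edge between distinct components, so it is not connected.
So the class is not modally definable.

Not definable by any modal formula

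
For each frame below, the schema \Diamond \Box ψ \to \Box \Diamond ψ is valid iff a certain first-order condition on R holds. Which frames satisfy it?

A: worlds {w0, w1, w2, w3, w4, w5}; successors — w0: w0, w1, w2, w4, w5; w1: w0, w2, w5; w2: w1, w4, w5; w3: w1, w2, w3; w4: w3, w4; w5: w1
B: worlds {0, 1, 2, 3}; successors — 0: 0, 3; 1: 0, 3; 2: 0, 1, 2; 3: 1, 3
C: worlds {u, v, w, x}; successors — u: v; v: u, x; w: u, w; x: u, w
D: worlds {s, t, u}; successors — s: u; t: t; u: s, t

B

This is the axiom for convergence; its first-order frame correspondent is \forall x \forall y \forall z (Rxy \wedge Rxz \to \exists w (Ryw \wedge Rzw)).
A: fails — Rw0w4 and Rw0w5 but w4 and w5 have no common successor.
B: condition met.
C: fails — Rvu and Rvx but u and x have no common successor.
D: fails — Rus and Rut but s and t have no common successor.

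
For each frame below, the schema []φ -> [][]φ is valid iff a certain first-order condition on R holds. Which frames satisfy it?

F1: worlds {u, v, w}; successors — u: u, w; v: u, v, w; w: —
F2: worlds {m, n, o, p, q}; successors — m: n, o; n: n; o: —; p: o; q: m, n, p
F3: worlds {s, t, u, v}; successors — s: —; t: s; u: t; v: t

F1

Frame correspondent (Sahlqvist): forall x forall y forall z (Rxy & Ryz -> Rxz) — i.e. transitivity.
F1: condition met.
F2: fails — Rqp and Rpo but not Rqo.
F3: fails — Rvt and Rts but not Rvs.
Valid on: F1.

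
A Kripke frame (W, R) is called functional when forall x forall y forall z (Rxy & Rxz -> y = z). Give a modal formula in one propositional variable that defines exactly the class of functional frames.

The condition is partial functionality. The CD schema ◇ψ → □ψ defines it.
Suppose ◇ψ→□ψ is valid. Take Rxy, Rxz and set V(ψ)={y}. Then ◇ψ at x, so □ψ at x, so ψ at z, i.e. z=y.

◇ψ → □ψ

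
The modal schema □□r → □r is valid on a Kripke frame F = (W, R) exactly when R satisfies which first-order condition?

This schema is the C4 axiom.
It corresponds to density: ∀x ∀y (Rxy → ∃z (Rxz ∧ Rzy)).

density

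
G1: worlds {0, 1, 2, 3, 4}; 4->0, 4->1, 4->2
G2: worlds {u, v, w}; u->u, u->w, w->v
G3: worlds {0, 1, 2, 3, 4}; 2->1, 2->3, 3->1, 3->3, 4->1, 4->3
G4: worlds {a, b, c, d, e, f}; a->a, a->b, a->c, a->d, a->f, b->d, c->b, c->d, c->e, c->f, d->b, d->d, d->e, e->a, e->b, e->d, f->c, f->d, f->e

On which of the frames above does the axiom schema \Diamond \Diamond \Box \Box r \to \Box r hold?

G1

The schema corresponds to a generalized confluence (Geach) condition: \forall x \forall y \forall z ((x R^2 y \wedge xRz) \to \exists w (y R^2 w \wedge z = w)).
G1: ✓.
G2: fails — uR²v, uRu but no t with vR²t and u=t.
G3: fails — 2R²1, 2R1 but no w with 1R²w and 1=w.
G4: fails — aR²b, aRa but no w with bR²w and a=w.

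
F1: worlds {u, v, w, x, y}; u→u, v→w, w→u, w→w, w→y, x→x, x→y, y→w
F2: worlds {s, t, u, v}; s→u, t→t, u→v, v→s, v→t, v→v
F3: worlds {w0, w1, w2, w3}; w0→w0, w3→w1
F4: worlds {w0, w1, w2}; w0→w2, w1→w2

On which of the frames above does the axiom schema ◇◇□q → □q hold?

F3, F4

The schema corresponds to a generalized confluence (Geach) condition: ∀x ∀y ∀z ((xR²y ∧ xRz) → ∃w (yRw ∧ z = w)).
F1: fails — vR²u, vRw but no t with uRt and w=t.
F2: fails — sR²v, sRu but no w with vRw and u=w.
F3: condition met.
F4: condition met.
Valid on: F3, F4.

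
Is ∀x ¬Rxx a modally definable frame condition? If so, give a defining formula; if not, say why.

No — not modally definable

If a class were modally definable it would be closed under surjective bounded morphisms (Goldblatt–Thomason).
The 2-cycle (worlds s,t with s→t→s) is irreflexive, and the map sending every world to a single reflexive point • is a surjective bounded morphism (forth: every edge maps to (•,•); back: every world has a successor). So any modal formula valid on the 2-cycle is also valid on the reflexive point, which is not irreflexive.
So no modal formula (or set of formulas) defines exactly the irreflexive frames.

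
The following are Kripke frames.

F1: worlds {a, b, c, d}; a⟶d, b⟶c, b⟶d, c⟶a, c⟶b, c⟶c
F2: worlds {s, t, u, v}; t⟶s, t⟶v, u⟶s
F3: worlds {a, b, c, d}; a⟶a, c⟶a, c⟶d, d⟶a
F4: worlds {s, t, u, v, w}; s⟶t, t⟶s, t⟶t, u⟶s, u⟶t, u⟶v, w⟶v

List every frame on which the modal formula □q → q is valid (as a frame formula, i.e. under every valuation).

The schema corresponds to reflexivity: ∀x Rxx.
F1: fails — world a does not see itself.
F2: fails — world s does not see itself.
F3: fails — world b does not see itself.
F4: fails — world s does not see itself.

none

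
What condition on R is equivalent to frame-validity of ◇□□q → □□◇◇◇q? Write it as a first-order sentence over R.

This is a Sahlqvist (Geach-type) schema ◇^1□^2q → □^2◇^3q.
First-order correspondent: ∀x ∀y ∀z ((xRy ∧ xR²z) → ∃w (yR²w ∧ zR³w)).

∀x ∀y ∀z ((xRy ∧ xR²z) → ∃w (yR²w ∧ zR³w))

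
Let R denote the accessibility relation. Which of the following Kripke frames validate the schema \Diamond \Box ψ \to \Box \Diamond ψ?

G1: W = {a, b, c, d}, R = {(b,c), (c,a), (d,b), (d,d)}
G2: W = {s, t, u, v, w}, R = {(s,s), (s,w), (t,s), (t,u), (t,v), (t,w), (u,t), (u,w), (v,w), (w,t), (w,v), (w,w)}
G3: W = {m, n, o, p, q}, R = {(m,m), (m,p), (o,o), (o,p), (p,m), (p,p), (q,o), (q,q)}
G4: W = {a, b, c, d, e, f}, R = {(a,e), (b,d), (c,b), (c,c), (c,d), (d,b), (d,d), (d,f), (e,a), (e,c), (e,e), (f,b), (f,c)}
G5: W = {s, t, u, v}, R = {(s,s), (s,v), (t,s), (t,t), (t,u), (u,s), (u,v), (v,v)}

G2, G3, G5

This is the axiom for convergence; its first-order frame correspondent is \forall x \forall y \forall z (Rxy \wedge Rxz \to \exists w (Ryw \wedge Rzw)).
G1: fails — Rca and Rca but a and a have no common successor.
G2: ✓.
G3: ✓.
G4: fails — Rdf and Rdb but f and b have no common successor.
G5: ✓.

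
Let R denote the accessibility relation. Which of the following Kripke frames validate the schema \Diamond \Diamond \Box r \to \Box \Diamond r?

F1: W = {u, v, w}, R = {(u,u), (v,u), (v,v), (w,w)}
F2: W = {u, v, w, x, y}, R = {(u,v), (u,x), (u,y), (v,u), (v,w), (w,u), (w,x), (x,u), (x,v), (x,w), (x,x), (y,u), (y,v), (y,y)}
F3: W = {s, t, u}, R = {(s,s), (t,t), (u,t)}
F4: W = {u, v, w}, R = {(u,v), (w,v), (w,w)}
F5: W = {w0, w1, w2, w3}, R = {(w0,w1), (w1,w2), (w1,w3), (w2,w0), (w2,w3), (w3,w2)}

F1, F3

Frame correspondent (Sahlqvist): \forall x \forall y \forall z ((x R^2 y \wedge xRz) \to \exists w (yRw \wedge zRw)) — i.e. a generalized confluence (Geach) condition.
F1: ✓.
F2: fails — uR²u, uRv but no t with uRt and vRt.
F3: ✓.
F4: fails — wR²v, wRv but no t with vRt and vRt.
F5: fails — w1R²w0, w1Rw2 but no w with w0Rw and w2Rw.
Valid on: F1, F3.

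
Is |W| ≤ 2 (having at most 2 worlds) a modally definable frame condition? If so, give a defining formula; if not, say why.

Not modally definable

Modal frame validity is preserved under disjoint unions.
Any modal formula valid on each of 3 disjoint one-world frames is valid on their disjoint union (validity is preserved under disjoint unions). Each one-world frame has |W|=1≤2, but the union has |W|=3.
So no modal formula (or set of formulas) defines exactly the |W|≤2 frames.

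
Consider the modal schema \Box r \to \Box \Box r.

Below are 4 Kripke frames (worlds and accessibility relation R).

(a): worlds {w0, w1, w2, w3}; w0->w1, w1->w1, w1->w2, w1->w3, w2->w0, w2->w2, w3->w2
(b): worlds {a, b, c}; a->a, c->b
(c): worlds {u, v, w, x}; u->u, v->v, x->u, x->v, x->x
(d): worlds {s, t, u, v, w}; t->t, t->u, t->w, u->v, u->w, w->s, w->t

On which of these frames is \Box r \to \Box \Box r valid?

(b), (c)

The schema corresponds to transitivity: \forall x \forall y \forall z (Rxy \wedge Ryz \to Rxz).
(a): fails — Rw1w2 and Rw2w0 but not Rw1w0.
(b): condition met.
(c): condition met.
(d): fails — Rwt and Rtw but not Rww.
Valid on: (b), (c).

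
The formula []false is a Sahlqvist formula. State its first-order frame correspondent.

emptiness of R

□⊥ is valid iff no world has any successor (otherwise □⊥ fails at any world with one).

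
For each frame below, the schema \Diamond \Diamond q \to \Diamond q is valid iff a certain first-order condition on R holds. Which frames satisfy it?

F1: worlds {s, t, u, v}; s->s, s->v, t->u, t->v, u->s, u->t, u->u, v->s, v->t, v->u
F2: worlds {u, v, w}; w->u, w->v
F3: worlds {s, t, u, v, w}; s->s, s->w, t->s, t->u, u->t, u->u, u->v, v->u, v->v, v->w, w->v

F2

Frame correspondent (Sahlqvist): \forall x \forall y \forall z (Rxy \wedge Ryz \to Rxz) — i.e. transitivity.
F1: fails — Rtv and Rvt but not Rtt.
F2: condition met.
F3: fails — Ruv and Rvw but not Ruw.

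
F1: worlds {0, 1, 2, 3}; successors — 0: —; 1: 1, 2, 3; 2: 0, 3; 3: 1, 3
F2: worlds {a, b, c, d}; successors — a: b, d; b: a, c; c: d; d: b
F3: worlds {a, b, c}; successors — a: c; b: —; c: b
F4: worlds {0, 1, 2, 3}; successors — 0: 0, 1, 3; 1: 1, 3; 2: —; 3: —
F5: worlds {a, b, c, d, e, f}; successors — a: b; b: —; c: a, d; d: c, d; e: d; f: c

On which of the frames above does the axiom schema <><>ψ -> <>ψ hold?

F4

The schema corresponds to transitivity: forall x forall y forall z (Rxy & Ryz -> Rxz).
F1: fails — R31 and R12 but not R32.
F2: fails — Rbc and Rcd but not Rbd.
F3: fails — Rac and Rcb but not Rab.
F4: ✓.
F5: fails — Rcd and Rdc but not Rcc.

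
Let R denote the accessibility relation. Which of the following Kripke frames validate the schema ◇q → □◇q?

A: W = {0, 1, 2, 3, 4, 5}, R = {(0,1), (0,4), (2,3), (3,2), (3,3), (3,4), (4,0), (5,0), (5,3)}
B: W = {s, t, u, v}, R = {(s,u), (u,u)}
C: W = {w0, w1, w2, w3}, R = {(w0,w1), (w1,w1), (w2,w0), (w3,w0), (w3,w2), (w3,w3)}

The schema corresponds to the Euclidean property: ∀x ∀y ∀z (Rxy ∧ Rxz → Ryz).
A: fails — R01 and R01 but not R11.
B: satisfies the condition.
C: fails — Rw2w0 and Rw2w0 but not Rw0w0.
Valid on: B.

B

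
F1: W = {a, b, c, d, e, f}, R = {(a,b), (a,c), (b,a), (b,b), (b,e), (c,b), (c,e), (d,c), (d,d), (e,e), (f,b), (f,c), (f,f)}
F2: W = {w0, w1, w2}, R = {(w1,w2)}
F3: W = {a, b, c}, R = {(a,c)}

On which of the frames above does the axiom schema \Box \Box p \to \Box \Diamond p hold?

Frame correspondent (Sahlqvist): \forall x \forall z (xRz \to \exists w (x R^2 w \wedge zRw)) — i.e. a generalized confluence (Geach) condition.
F1: satisfies the condition.
F2: fails — w1Rw2 but no w with w1R²w and w2Rw.
F3: fails — aRc but no w with aR²w and cRw.
Valid on: F1.

F1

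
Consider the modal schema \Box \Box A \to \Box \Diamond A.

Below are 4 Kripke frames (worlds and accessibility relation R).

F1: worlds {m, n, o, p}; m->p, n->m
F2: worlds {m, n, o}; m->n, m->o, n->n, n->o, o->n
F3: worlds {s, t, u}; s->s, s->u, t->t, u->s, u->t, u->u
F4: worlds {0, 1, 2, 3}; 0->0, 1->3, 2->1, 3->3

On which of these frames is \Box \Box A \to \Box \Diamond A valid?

F2, F3, F4

This is the axiom for a generalized confluence (Geach) condition; its first-order frame correspondent is \forall x \forall z (xRz \to \exists w (x R^2 w \wedge zRw)).
F1: fails — mRp but no w with mR²w and pRw.
F2: holds.
F3: holds.
F4: holds.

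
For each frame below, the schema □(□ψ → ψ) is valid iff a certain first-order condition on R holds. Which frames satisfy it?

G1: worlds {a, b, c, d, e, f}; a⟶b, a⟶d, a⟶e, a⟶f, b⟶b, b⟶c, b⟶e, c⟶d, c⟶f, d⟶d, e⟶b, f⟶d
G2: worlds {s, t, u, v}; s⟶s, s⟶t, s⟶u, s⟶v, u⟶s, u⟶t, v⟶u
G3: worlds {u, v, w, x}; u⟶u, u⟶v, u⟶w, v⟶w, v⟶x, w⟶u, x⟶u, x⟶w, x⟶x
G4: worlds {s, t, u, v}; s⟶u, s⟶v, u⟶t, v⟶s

The schema corresponds to shift-reflexivity: ∀x ∀y (Rxy → Ryy).
G1: fails — Rbc but not Rcc.
G2: fails — Rut but not Rtt.
G3: fails — Ruv but not Rvv.
G4: fails — Rsu but not Ruu.
Valid on no frame.

none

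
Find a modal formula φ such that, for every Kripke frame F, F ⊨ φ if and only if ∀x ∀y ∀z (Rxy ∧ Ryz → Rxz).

□s → □□s

A defining formula is □s → □□s (the 4 axiom).
Suppose □s→□□s is valid. Take Rxy, Ryz and set V(s)={w : Rxw}. Then □s at x, so □□s at x, so □s at y, so s at z, i.e. Rxz.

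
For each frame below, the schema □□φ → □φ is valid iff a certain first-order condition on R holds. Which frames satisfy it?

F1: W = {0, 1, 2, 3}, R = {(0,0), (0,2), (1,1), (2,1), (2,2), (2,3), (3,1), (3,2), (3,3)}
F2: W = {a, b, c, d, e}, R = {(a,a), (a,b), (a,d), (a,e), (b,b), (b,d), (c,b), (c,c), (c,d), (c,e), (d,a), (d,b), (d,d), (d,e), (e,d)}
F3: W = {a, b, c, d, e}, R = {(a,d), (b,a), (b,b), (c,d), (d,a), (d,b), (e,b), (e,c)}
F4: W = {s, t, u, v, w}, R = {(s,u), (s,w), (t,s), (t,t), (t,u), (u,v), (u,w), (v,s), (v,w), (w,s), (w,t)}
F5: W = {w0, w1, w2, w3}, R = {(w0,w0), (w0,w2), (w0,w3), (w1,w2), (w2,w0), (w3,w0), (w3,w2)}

F1, F2

The schema corresponds to density: ∀x ∀y (Rxy → ∃z (Rxz ∧ Rzy)).
F1: holds.
F2: holds.
F3: fails — Rcd but no z with Rcz and Rzd.
F4: fails — Ruv but no z with Ruz and Rzv.
F5: fails — Rw1w2 but no z with Rw1z and Rzw2.
Valid on: F1, F2.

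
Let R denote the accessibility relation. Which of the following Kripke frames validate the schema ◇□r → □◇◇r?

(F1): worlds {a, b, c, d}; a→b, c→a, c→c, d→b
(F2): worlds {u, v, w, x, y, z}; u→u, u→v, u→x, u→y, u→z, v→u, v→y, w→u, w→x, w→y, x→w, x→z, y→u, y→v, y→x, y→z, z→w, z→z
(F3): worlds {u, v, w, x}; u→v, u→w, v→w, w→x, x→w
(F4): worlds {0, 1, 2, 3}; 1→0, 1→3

(F2)

The schema corresponds to a generalized confluence (Geach) condition: ∀x ∀y ∀z ((xRy ∧ xRz) → ∃w (yRw ∧ zR²w)).
(F1): fails — aRb, aRb but no w with bRw and bR²w.
(F2): holds.
(F3): fails — uRv, uRv but no t with vRt and vR²t.
(F4): fails — 1R0, 1R0 but no w with 0Rw and 0R²w.
Valid on: (F2).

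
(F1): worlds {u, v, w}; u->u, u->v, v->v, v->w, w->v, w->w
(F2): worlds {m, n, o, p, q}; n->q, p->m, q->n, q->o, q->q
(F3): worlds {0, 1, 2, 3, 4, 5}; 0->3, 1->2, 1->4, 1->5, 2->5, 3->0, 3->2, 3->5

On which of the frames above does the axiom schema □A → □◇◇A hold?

Frame correspondent (Sahlqvist): ∀x ∀z (xRz → ∃w (xRw ∧ zR²w)) — i.e. a generalized confluence (Geach) condition.
(F1): ✓.
(F2): fails — pRm but no w with pRw and mR²w.
(F3): fails — 1R2 but no w with 1Rw and 2R²w.

(F1)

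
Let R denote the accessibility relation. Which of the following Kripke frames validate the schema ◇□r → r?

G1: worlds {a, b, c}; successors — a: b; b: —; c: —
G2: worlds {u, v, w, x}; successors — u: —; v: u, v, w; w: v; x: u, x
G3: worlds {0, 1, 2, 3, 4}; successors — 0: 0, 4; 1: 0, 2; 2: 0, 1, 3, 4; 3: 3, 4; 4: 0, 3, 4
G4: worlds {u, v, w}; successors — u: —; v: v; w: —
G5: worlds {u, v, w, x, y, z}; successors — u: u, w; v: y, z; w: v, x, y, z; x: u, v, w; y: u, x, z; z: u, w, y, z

Frame correspondent (Sahlqvist): ∀x ∀y (Rxy → Ryx) — i.e. symmetry.
G1: fails — Rab but not Rba.
G2: fails — Rvu but not Ruv.
G3: fails — R10 but not R01.
G4: satisfies the condition.
G5: fails — Ryx but not Rxy.
Valid on: G4.

G4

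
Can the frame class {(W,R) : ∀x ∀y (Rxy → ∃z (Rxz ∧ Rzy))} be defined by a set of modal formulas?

This is a Sahlqvist condition; the C4 axiom □□q → □q defines it.
Suppose □□q→□q is valid. Take Rxy and set V(q)={w : xR²w}. Then □□q at x, so □q at x, so q at y, i.e. ∃z(Rxz∧Rzy).

Yes — defined by □□q → □q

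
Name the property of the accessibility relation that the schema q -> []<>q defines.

Symmetry

This is the B axiom.
Its frame correspondent is symmetry — forall x forall y (Rxy -> Ryx).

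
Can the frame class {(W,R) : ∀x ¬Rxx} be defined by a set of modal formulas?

No — not modally definable

Modal frame validity is preserved under surjective bounded morphisms.
The 4-cycle (worlds a,b,c,d with a→b→c→d→a) is irreflexive, and the map sending every world to a single reflexive point • is a surjective bounded morphism (forth: every edge maps to (•,•); back: every world has a successor). So any modal formula valid on the 4-cycle is also valid on the reflexive point, which is not irreflexive.
So the class is not modally definable.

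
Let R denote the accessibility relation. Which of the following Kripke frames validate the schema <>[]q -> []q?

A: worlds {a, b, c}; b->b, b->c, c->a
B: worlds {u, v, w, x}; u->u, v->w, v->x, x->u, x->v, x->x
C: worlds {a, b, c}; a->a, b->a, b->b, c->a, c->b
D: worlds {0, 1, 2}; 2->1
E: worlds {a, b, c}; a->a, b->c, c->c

E

The schema corresponds to the Euclidean property: forall x forall y forall z (Rxy & Rxz -> Ryz).
A: fails — Rbc and Rbc but not Rcc.
B: fails — Rvw and Rvw but not Rww.
C: fails — Rba and Rbb but not Rab.
D: fails — R21 and R21 but not R11.
E: holds.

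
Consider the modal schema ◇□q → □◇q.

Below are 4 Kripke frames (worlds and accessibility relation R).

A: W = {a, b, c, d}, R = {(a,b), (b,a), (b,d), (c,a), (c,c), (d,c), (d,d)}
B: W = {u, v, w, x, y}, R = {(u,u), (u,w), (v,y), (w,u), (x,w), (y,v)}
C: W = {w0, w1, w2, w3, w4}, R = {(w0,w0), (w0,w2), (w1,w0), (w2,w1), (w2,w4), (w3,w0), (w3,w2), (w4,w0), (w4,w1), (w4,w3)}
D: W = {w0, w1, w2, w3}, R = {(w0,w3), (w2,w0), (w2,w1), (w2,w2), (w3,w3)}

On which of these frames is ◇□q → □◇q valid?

The schema corresponds to convergence: ∀x ∀y ∀z (Rxy ∧ Rxz → ∃w (Ryw ∧ Rzw)).
A: fails — Rba and Rbd but a and d have no common successor.
B: ✓.
C: fails — Rw0w2 and Rw0w0 but w2 and w0 have no common successor.
D: fails — Rw2w2 and Rw2w1 but w2 and w1 have no common successor.

B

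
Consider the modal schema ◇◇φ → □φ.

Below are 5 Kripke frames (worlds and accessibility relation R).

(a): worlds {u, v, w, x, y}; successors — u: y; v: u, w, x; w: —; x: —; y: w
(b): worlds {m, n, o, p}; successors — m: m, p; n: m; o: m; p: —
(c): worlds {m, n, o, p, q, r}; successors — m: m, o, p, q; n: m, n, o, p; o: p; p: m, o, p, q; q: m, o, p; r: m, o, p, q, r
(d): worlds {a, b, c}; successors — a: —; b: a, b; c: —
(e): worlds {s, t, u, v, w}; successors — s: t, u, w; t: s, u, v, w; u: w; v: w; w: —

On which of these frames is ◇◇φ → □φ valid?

none

This is the axiom for a generalized confluence (Geach) condition; its first-order frame correspondent is ∀x ∀y ∀z ((xR²y ∧ xRz) → ∃w (y = w ∧ z = w)).
(a): fails — uR²w, uRy but w ≠ y.
(b): fails — mR²m, mRp but m ≠ p.
(c): fails — mR²m, mRo but m ≠ o.
(d): fails — bR²a, bRb but a ≠ b.
(e): fails — sR²s, sRt but s ≠ t.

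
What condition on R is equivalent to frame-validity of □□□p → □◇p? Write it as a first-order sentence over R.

∀x ∀z (xRz → ∃w (xR³w ∧ zRw))

This is a Sahlqvist (Geach-type) schema ◇^0□^3p → □^1◇^1p.
First-order correspondent: ∀x ∀z (xRz → ∃w (xR³w ∧ zRw)).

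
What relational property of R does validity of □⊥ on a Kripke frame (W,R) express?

This schema is the Ver axiom.
It corresponds to emptiness of R: ∀x ∀y ¬Rxy.

Emptiness of R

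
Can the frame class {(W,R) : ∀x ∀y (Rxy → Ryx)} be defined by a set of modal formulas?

Yes: it is symmetry, defined by the B schema p → □◇p.
Suppose p→□◇p is valid. Take Rxy and set V(p)={x}. Then p at x, so □◇p at x, so ◇p at y, so some z with Ryz has p; z=x, i.e. Ryx.

Yes, by p → □◇p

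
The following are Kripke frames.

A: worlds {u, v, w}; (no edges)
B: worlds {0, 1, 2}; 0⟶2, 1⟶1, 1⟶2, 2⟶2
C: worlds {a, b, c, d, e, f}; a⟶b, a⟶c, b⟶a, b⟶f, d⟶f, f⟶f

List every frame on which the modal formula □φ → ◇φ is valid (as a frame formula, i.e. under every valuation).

The schema corresponds to seriality: ∀x ∃y Rxy.
A: fails — world u has no successor.
B: condition met.
C: fails — world c has no successor.
Valid on: B.

B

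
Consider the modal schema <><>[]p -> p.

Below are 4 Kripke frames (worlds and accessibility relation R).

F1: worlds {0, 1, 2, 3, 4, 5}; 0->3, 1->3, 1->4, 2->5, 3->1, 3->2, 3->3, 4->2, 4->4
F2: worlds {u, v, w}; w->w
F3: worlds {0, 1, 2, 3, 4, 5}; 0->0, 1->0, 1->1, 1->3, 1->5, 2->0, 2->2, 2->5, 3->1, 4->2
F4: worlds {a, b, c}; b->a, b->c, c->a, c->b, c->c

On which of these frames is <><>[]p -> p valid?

The schema corresponds to a generalized confluence (Geach) condition: forall x forall y (x R^2 y -> exists w (yRw & x = w)).
F1: fails — 0R²1 but no w with 1Rw and 0=w.
F2: holds.
F3: fails — 1R²0 but no w with 0Rw and 1=w.
F4: fails — bR²a but no w with aRw and b=w.
Valid on: F2.

F2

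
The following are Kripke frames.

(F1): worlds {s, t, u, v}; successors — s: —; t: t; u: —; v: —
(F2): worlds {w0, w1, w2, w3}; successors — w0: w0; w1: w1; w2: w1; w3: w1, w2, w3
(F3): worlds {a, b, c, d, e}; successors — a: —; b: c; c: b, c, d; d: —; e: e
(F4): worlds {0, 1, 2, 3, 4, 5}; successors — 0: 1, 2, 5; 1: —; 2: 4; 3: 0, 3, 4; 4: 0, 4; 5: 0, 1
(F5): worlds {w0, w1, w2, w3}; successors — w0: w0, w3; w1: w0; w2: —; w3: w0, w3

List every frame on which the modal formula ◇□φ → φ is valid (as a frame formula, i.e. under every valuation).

(F1)

The schema corresponds to symmetry: ∀x ∀y (Rxy → Ryx).
(F1): satisfies the condition.
(F2): fails — Rw3w1 but not Rw1w3.
(F3): fails — Rcd but not Rdc.
(F4): fails — R34 but not R43.
(F5): fails — Rw1w0 but not Rw0w1.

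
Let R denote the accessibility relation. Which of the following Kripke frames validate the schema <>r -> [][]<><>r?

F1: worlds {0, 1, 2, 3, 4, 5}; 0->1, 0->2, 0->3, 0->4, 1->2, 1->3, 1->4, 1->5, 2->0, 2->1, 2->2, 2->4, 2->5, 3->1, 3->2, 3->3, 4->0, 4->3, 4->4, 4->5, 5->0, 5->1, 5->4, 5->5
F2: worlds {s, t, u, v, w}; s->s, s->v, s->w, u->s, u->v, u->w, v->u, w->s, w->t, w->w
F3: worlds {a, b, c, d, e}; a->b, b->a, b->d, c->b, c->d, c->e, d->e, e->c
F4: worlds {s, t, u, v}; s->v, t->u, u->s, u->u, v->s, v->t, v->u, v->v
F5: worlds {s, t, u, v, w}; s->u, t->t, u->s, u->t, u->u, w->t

This is the axiom for a generalized confluence (Geach) condition; its first-order frame correspondent is forall x forall y forall z ((xRy & x R^2 z) -> exists w (y = w & z R^2 w)).
F1: holds.
F2: fails — sRs, sR²t but no w* with s=w* and tR²w*.
F3: fails — aRb, aR²a but no w with b=w and aR²w.
F4: fails — sRv, sR²t but no w with v=w and tR²w.
F5: fails — sRu, sR²t but no w* with u=w* and tR²w*.

F1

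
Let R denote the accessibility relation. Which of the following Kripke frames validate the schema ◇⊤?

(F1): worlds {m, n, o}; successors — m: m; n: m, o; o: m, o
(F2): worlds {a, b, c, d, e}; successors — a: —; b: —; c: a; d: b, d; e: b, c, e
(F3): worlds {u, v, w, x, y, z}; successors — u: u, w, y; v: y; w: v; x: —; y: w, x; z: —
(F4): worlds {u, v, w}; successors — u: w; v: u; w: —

This is the axiom for seriality; its first-order frame correspondent is ∀x ∃y Rxy.
(F1): satisfies the condition.
(F2): fails — world a has no successor.
(F3): fails — world x has no successor.
(F4): fails — world w has no successor.

(F1)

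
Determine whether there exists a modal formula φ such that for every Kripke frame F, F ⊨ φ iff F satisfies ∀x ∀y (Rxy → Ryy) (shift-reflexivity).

Definable; □(□q → q) defines it

This is a Sahlqvist condition; the T□ axiom □(□q → q) defines it.
Suppose □(□q→q) is valid. Take Rxy and set V(q)={w : Ryw}. Then at y, □q holds; since □(□q→q) at x, □q→q at y, so q at y, i.e. Ryy.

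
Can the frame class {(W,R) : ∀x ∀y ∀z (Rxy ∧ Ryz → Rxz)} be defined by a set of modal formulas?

Yes: it is transitivity, defined by the 4 schema □r → □□r.

Definable; □r → □□r defines it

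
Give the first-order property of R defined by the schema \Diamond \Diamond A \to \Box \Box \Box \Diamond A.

This is a Sahlqvist (Geach-type) schema ◇^2□^0A → □^3◇^1A.
First-order correspondent: \forall x \forall y \forall z ((x R^2 y \wedge x R^3 z) \to \exists w (y = w \wedge zRw)).

\forall x \forall y \forall z ((x R^2 y \wedge x R^3 z) \to \exists w (y = w \wedge zRw))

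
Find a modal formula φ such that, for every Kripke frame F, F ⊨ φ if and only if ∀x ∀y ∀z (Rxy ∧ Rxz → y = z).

This is partial functionality; the standard corresponding axiom is CD: ◇r → □r.

◇r → □r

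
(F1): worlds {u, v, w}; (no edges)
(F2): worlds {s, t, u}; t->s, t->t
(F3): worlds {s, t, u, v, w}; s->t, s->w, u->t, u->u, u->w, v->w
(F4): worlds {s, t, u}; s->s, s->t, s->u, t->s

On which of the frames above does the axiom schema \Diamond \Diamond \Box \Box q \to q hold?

This is the axiom for a generalized confluence (Geach) condition; its first-order frame correspondent is \forall x \forall y (x R^2 y \to \exists w (y R^2 w \wedge x = w)).
(F1): condition met.
(F2): fails — tR²s but no w with sR²w and t=w.
(F3): fails — uR²t but no w* with tR²w* and u=w*.
(F4): fails — sR²u but no w with uR²w and s=w.

(F1)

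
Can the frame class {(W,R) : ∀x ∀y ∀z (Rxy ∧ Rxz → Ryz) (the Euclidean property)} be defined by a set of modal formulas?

The condition is the Euclidean property. A defining modal formula is ◇r → □◇r.

Yes — defined by ◇r → □◇r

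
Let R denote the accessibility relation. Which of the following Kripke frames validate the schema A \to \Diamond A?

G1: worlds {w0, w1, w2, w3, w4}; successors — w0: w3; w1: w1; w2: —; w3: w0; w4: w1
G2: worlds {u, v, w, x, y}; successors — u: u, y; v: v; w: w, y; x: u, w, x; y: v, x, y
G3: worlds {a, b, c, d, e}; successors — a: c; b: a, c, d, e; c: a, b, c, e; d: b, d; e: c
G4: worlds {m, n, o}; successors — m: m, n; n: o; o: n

Frame correspondent (Sahlqvist): \forall x \exists w (x = w \wedge xRw) — i.e. a generalized confluence (Geach) condition.
G1: fails — at w0 but no w with w0=w and w0Rw.
G2: ✓.
G3: fails — at a but no w with a=w and aRw.
G4: fails — at n but no w with n=w and nRw.

G2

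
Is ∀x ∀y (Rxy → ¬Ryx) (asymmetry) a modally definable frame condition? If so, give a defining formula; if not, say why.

Modal frame validity is preserved under surjective bounded morphisms.
The 4-cycle (worlds s,t,u,v with s→t→u→v→s) is asymmetric. Mapping every world to a single reflexive point • is a surjective bounded morphism, and the reflexive point is not asymmetric (R•• but asymmetry requires ¬R••).
So the class is not modally definable.

Not definable by any modal formula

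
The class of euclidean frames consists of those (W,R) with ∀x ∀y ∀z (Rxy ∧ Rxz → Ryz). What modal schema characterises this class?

◇r → □◇r

The condition is the Euclidean property. The 5 schema ◇r → □◇r defines it.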